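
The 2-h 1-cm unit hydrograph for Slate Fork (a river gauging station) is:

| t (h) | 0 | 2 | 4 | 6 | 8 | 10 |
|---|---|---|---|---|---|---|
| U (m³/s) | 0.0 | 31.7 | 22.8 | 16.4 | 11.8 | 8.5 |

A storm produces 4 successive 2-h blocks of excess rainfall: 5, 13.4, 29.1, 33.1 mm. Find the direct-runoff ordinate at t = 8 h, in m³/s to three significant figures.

By discrete convolution, Q_j = Σ (P_i / 10 mm) · U_{j−i}.
At t = 8 h (j=4): Q = (5/10)·11.8 + (13.4/10)·16.4 + (29.1/10)·22.8 + (33.1/10)·31.7 = 199 m³/s.

Q ≈ 199 m³/s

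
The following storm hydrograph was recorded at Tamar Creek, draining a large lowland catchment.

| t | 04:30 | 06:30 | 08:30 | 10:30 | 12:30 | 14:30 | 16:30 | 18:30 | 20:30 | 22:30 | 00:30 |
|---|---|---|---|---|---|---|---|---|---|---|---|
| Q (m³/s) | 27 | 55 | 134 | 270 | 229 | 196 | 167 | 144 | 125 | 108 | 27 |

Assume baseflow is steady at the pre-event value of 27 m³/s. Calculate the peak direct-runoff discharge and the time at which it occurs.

Q_p = 243.0 m³/s at t = 10:30

Subtracting baseflow gives direct-runoff ordinates: 0.0, 28.0, 107.0, 243.0, 202.0, 169.0, 140.0, 117.0, 98.0, 81.0, 0.0 m³/s.
The maximum is 243.0 m³/s, occurring at the reading for t = 10:30.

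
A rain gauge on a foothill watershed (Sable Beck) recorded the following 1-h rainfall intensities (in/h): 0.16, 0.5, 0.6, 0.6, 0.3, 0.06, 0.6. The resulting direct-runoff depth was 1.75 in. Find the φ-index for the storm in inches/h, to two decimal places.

Only the 5 blocks with intensity above φ contribute runoff: 0.5, 0.6, 0.6, 0.3, 0.6 in/h.
Σ(I−φ)·Δt = d  ⇒  (0.5+0.6+0.6+0.3+0.6 − 5φ)·1 = 1.75
φ = (2.600 − 1.75/1) / 5 = 0.17 in/h.

φ ≈ 0.17 in/h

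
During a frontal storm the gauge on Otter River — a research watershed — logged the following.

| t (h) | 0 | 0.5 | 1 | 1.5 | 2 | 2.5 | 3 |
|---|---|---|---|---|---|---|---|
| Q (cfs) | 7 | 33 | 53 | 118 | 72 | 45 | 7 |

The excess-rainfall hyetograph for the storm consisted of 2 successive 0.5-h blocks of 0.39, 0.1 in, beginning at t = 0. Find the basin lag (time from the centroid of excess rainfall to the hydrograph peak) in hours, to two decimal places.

Centroid of excess rainfall: t_c = Σ P_i·t̄_i / ΣP_i = 0.3520 h (block centres at 0.25, 0.75 h).
Hydrograph peak occurs at t = 1.5 h, so basin lag t_L = 1.5 − 0.3520 = 1.15 h.

t_L ≈ 1.15 h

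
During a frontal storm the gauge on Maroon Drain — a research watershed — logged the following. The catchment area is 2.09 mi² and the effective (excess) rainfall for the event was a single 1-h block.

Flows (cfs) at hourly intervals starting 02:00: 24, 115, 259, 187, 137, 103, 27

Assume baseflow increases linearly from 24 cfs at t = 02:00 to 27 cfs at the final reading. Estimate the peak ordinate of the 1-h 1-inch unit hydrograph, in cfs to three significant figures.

Direct runoff: 0.00, 90.50, 234.00, 161.50, 111.00, 76.50, 0.00 cfs; ΣQ_DR = 673.5 cfs, peak = 234.00 cfs.
Runoff depth d = ΣQ_DR·Δt / A = 673.5 × 3600 / (2.09 mi²) = 0.4994 in.
The 1-inch UH is the DRH scaled by (1 in)/d, so U_p = 234.00 × 1/0.4994 = 469 cfs.

U_p ≈ 469 cfs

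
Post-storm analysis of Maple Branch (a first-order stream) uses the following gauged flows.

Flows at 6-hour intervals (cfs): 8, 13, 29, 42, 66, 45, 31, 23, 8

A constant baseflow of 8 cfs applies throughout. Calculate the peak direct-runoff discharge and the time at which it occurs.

Subtracting baseflow gives direct-runoff ordinates: 0.0, 5.0, 21.0, 34.0, 58.0, 37.0, 23.0, 15.0, 0.0 cfs.
The maximum is 58.0 cfs, occurring at the reading for t = 24 h.

Q_p = 58.0 cfs at t = 24 h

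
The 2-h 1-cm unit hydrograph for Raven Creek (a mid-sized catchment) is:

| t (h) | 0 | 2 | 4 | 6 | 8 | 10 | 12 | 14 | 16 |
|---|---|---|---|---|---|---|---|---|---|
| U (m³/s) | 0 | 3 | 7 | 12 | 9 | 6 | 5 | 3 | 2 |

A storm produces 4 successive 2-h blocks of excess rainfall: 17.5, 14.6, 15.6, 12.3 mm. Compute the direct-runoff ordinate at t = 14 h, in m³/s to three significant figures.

By discrete convolution, Q_j = Σ (P_i / 10 mm) · U_{j−i}.
At t = 14 h (j=7): Q = (17.5/10)·3 + (14.6/10)·5 + (15.6/10)·6 + (12.3/10)·9 = 33.0 m³/s.

Q ≈ 33.0 m³/s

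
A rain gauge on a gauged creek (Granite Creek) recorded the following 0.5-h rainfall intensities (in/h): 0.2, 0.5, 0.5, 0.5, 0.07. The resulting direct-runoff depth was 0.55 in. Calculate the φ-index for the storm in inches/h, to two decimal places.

φ ≈ 0.15 in/h

Only the 4 blocks with intensity above φ contribute runoff: 0.2, 0.5, 0.5, 0.5 in/h.
Σ(I−φ)·Δt = d  ⇒  (0.2+0.5+0.5+0.5 − 4φ)·0.5 = 0.55
φ = (1.700 − 0.55/0.5) / 4 = 0.15 in/h.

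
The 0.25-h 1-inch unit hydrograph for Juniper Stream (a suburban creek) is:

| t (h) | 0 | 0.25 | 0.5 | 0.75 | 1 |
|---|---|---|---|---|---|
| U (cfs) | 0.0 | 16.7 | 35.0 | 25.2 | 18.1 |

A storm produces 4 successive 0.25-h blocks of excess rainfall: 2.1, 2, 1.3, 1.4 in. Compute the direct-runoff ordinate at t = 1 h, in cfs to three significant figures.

Q ≈ 157 cfs

By discrete convolution, Q_j = Σ (P_i / 1 in) · U_{j−i}.
At t = 1 h (j=4): Q = (2.1/1)·18.1 + (2/1)·25.2 + (1.3/1)·35.0 + (1.4/1)·16.7 = 157 cfs.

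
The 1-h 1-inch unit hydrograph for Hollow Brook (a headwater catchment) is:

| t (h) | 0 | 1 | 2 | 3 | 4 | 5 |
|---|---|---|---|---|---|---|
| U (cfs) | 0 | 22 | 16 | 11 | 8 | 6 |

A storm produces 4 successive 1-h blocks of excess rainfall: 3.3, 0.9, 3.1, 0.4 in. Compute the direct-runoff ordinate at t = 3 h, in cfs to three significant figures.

By discrete convolution, Q_j = Σ (P_i / 1 in) · U_{j−i}.
At t = 3 h (j=3): Q = (3.3/1)·11 + (0.9/1)·16 + (3.1/1)·22 + (0.4/1)·0 = 119 cfs.

Q ≈ 119 cfs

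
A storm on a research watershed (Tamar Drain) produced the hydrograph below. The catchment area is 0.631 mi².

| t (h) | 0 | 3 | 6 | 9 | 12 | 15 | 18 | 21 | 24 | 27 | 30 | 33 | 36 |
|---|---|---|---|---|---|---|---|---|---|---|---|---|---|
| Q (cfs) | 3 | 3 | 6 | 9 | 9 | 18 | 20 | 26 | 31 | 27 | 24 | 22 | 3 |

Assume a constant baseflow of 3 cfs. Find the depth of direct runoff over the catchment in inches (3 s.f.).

d ≈ 1.19 in

Direct runoff: 0.0, 0.0, 3.0, 6.0, 6.0, 15.0, 17.0, 23.0, 28.0, 24.0, 21.0, 19.0, 0.0 cfs; ΣQ_DR = 162.0 cfs.
V = ΣQ_DR · Δt = 162.0 × 10800 s = 1.750 × 10^6 ft³.
Over A = 0.631 mi², depth = V / A = 1.19 in.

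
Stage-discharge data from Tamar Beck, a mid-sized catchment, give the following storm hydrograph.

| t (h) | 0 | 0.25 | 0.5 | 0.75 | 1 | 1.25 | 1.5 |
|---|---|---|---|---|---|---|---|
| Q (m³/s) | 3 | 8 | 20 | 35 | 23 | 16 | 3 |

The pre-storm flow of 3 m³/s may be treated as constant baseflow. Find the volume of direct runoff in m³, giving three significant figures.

Direct-runoff ordinates (Q − Q_b): 0.0, 5.0, 17.0, 32.0, 20.0, 13.0, 0.0 m³/s.
ΣQ_DR = 87.00 m³/s.
With Δt = 0.25 h = 900 s, V = ΣQ_DR · Δt = 87.00 × 900 = 78300 m³.

V ≈ 78300 m³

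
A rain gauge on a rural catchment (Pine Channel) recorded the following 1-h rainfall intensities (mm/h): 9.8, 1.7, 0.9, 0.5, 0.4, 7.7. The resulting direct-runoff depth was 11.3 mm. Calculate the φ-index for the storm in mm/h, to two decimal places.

φ ≈ 3.10 mm/h

Only the 2 blocks with intensity above φ contribute runoff: 9.8, 7.7 mm/h.
Σ(I−φ)·Δt = d  ⇒  (9.8+7.7 − 2φ)·1 = 11.3
φ = (17.50 − 11.3/1) / 2 = 3.10 mm/h.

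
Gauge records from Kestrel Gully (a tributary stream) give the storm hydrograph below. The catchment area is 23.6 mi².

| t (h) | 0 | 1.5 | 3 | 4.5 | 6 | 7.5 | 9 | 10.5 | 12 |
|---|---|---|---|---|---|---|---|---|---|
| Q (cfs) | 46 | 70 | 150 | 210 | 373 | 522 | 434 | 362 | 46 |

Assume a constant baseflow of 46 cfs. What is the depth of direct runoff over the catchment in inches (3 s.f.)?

d ≈ 0.177 in

Direct runoff: 0.0, 24.0, 104.0, 164.0, 327.0, 476.0, 388.0, 316.0, 0.0 cfs; ΣQ_DR = 1799 cfs.
V = ΣQ_DR · Δt = 1799 × 5400 s = 9.715 × 10^6 ft³.
Over A = 23.6 mi², depth = V / A = 0.177 in.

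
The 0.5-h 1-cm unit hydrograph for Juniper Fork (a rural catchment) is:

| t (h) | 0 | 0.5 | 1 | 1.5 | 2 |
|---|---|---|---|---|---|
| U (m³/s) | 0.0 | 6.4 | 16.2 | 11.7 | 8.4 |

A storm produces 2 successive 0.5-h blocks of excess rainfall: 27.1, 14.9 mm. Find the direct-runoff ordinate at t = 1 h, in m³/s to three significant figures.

Q ≈ 53.4 m³/s

By discrete convolution, Q_j = Σ (P_i / 10 mm) · U_{j−i}.
At t = 1 h (j=2): Q = (27.1/10)·16.2 + (14.9/10)·6.4 = 53.4 m³/s.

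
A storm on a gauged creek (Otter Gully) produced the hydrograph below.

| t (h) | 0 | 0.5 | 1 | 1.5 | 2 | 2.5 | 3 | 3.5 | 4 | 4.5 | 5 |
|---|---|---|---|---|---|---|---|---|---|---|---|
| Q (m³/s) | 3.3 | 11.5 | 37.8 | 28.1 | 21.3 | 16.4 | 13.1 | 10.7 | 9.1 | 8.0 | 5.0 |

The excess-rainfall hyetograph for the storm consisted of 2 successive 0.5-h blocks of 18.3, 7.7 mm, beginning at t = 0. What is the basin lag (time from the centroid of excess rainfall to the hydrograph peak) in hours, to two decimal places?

t_L ≈ 0.60 h

Centroid of excess rainfall: t_c = Σ P_i·t̄_i / ΣP_i = 0.3981 h (block centres at 0.25, 0.75 h).
Hydrograph peak occurs at t = 1 h, so basin lag t_L = 1 − 0.3981 = 0.60 h.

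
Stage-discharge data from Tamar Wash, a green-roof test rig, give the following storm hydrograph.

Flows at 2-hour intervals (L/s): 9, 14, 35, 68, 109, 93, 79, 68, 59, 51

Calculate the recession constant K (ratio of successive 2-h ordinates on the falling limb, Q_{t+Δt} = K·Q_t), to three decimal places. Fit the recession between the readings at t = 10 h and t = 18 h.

Using the recession-limb readings at t = 10 h and t = 18 h: Q falls from 93 to 51 L/s over 4 intervals.
K = (Q₂/Q₁)^(1/4) = (51/93)^(1/4) = 0.861.

K ≈ 0.861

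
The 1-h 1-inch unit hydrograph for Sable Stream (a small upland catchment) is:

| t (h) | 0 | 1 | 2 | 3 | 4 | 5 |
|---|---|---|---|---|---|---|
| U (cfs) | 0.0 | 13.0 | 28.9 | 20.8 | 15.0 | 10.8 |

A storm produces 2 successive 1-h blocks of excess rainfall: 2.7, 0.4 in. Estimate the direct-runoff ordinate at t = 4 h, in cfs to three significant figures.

Q ≈ 48.8 cfs

By discrete convolution, Q_j = Σ (P_i / 1 in) · U_{j−i}.
At t = 4 h (j=4): Q = (2.7/1)·15.0 + (0.4/1)·20.8 = 48.8 cfs.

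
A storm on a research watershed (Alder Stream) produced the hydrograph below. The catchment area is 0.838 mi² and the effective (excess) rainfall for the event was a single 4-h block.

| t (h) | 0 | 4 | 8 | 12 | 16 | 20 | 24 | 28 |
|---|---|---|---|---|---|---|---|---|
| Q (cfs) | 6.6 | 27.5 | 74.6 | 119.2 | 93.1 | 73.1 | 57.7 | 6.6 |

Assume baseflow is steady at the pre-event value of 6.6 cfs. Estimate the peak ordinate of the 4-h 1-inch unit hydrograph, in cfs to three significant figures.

Direct runoff: 0.0, 20.9, 68.0, 112.6, 86.5, 66.5, 51.1, 0.0 cfs; ΣQ_DR = 405.6 cfs, peak = 112.6 cfs.
Runoff depth d = ΣQ_DR·Δt / A = 405.6 × 14400 / (0.838 mi²) = 3.000 in.
The 1-inch UH is the DRH scaled by (1 in)/d, so U_p = 112.6 × 1/3.000 = 37.5 cfs.

U_p ≈ 37.5 cfs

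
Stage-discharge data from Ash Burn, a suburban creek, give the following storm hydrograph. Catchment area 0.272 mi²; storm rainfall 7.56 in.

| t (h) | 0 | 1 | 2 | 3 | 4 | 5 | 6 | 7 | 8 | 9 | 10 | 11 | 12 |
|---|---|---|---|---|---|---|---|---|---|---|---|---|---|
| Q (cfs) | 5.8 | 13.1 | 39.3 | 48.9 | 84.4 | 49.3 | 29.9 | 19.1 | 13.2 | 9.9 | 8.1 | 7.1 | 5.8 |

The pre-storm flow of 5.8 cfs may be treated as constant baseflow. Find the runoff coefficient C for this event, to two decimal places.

C ≈ 0.19

ΣQ_DR = 258.5 cfs; V = ΣQ_DR·Δt = 9.306 × 10^5 ft³.
Runoff depth d = V / A = 1.473 in.
C = d / P = 1.473 / 7.56 = 0.19.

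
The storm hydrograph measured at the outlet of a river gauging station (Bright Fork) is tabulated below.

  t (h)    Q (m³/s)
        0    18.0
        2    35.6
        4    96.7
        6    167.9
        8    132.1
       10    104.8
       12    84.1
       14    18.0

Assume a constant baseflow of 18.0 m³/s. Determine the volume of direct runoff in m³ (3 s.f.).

Direct-runoff ordinates (Q − Q_b): 0.0, 17.6, 78.7, 149.9, 114.1, 86.8, 66.1, 0.0 m³/s.
ΣQ_DR = 513.2 m³/s.
With Δt = 2 h = 7200 s, V = ΣQ_DR · Δt = 513.2 × 7200 = 3.70 × 10^6 m³.

V ≈ 3.70 × 10^6 m³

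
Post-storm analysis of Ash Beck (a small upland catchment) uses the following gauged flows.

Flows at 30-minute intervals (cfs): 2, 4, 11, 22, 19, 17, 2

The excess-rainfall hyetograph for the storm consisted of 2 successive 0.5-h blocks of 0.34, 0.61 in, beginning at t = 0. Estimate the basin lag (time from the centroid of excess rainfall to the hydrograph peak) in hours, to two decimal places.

Centroid of excess rainfall: t_c = Σ P_i·t̄_i / ΣP_i = 0.5711 h (block centres at 0.25, 0.75 h).
Hydrograph peak occurs at t = 1.5 h, so basin lag t_L = 1.5 − 0.5711 = 0.93 h.

t_L ≈ 0.93 h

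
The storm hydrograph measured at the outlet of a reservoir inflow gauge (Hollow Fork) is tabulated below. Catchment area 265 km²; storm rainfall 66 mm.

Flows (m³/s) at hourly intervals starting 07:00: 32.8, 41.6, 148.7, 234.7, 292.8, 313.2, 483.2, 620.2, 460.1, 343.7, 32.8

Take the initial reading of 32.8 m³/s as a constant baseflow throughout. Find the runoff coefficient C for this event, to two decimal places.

ΣQ_DR = 2643 m³/s; V = ΣQ_DR·Δt = 9.515 × 10^6 m³.
Runoff depth d = V / A = 35.90 mm.
C = d / P = 35.90 / 66 = 0.54.

C ≈ 0.54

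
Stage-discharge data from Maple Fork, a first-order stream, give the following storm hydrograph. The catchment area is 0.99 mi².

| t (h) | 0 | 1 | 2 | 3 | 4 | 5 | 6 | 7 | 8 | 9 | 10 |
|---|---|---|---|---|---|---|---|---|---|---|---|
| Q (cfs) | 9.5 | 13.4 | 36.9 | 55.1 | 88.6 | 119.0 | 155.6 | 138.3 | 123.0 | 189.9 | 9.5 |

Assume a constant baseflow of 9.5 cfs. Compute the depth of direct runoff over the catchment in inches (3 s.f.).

Direct runoff: 0.0, 3.9, 27.4, 45.6, 79.1, 109.5, 146.1, 128.8, 113.5, 180.4, 0.0 cfs; ΣQ_DR = 834.3 cfs.
V = ΣQ_DR · Δt = 834.3 × 3600 s = 3.003 × 10^6 ft³.
Over A = 0.99 mi², depth = V / A = 1.31 in.

d ≈ 1.31 in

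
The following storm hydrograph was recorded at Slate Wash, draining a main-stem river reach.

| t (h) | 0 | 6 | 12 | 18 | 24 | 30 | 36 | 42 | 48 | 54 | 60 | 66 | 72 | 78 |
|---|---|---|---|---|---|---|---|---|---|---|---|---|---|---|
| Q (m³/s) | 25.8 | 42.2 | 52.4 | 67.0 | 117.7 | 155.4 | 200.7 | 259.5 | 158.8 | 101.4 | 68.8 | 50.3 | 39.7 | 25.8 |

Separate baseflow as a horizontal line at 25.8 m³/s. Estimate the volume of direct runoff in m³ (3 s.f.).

Direct-runoff ordinates (Q − Q_b): 0.0, 16.4, 26.6, 41.2, 91.9, 129.6, 174.9, 233.7, 133.0, 75.6, 43.0, 24.5, 13.9, 0.0 m³/s.
ΣQ_DR = 1004 m³/s.
With Δt = 6 h = 21600 s, V = ΣQ_DR · Δt = 1004 × 21600 = 2.17 × 10^7 m³.

V ≈ 2.17 × 10^7 m³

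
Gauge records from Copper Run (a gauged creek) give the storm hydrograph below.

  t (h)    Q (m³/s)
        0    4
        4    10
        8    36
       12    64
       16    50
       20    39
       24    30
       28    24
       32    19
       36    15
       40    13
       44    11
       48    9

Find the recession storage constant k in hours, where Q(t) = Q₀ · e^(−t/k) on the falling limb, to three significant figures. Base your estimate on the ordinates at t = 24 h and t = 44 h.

k ≈ 19.9 h

On the falling limb, Q drops from 30 to 11 m³/s between t = 24 h and t = 44 h (Δt = 20 h).
k = −Δt / ln(Q₂/Q₁) = −20 / ln(11/30) = 19.9 h.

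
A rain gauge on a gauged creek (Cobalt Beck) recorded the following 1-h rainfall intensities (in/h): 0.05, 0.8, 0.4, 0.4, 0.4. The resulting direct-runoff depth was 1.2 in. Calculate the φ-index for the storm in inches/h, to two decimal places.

φ ≈ 0.20 in/h

Only the 4 blocks with intensity above φ contribute runoff: 0.8, 0.4, 0.4, 0.4 in/h.
Σ(I−φ)·Δt = d  ⇒  (0.8+0.4+0.4+0.4 − 4φ)·1 = 1.2
φ = (2.000 − 1.2/1) / 4 = 0.20 in/h.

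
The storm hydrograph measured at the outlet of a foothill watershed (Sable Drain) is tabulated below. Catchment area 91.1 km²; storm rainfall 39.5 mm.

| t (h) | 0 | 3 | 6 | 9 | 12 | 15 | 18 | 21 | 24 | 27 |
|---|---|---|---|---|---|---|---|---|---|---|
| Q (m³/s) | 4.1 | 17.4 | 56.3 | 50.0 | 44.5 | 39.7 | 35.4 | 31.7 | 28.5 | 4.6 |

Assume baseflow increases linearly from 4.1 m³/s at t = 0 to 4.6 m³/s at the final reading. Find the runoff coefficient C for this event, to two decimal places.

ΣQ_DR = 268.7 m³/s; V = ΣQ_DR·Δt = 2.902 × 10^6 m³.
Runoff depth d = V / A = 31.85 mm.
C = d / P = 31.85 / 39.5 = 0.81.

C ≈ 0.81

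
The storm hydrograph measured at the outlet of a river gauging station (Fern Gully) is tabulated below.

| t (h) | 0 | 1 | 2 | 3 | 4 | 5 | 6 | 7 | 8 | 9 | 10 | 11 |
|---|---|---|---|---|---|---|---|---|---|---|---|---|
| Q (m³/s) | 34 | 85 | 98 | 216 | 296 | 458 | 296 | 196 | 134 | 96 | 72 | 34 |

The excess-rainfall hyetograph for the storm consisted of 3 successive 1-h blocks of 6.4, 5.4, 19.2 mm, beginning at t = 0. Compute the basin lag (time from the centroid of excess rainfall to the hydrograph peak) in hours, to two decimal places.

t_L ≈ 3.09 h

Centroid of excess rainfall: t_c = Σ P_i·t̄_i / ΣP_i = 1.9129 h (block centres at 0.5, 1.5, 2.5 h).
Hydrograph peak occurs at t = 5 h, so basin lag t_L = 5 − 1.9129 = 3.09 h.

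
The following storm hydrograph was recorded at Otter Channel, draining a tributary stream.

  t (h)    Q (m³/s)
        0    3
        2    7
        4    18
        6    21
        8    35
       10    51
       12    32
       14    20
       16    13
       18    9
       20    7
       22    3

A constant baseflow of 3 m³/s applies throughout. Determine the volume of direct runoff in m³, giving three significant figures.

V ≈ 1.32 × 10^6 m³

Direct-runoff ordinates (Q − Q_b): 0.0, 4.0, 15.0, 18.0, 32.0, 48.0, 29.0, 17.0, 10.0, 6.0, 4.0, 0.0 m³/s.
ΣQ_DR = 183.0 m³/s.
With Δt = 2 h = 7200 s, V = ΣQ_DR · Δt = 183.0 × 7200 = 1.32 × 10^6 m³.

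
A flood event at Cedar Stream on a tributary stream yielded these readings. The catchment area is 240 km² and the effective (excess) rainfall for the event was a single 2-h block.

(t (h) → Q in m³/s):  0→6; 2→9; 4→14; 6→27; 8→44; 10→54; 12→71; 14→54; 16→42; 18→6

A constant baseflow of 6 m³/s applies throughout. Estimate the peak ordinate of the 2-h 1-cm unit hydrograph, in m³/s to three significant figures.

U_p ≈ 81.1 m³/s

Direct runoff: 0.0, 3.0, 8.0, 21.0, 38.0, 48.0, 65.0, 48.0, 36.0, 0.0 m³/s; ΣQ_DR = 267.0 m³/s, peak = 65.0 m³/s.
Runoff depth d = ΣQ_DR·Δt / A = 267.0 × 7200 / (240 km²) = 8.010 mm.
The 1-cm UH is the DRH scaled by (10 mm)/d, so U_p = 65.0 × 10/8.010 = 81.1 m³/s.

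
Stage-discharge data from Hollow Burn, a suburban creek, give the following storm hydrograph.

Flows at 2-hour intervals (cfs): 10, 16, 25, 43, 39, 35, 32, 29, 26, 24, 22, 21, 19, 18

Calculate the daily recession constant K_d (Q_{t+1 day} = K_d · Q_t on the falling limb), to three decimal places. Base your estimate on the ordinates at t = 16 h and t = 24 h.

Between t = 16 h and t = 24 h the flow falls from 26 to 19 cfs over 4×2 h = 8 h.
Per-interval ratio K = (19/26)^(1/4) = 0.9246; K_d = K^(24/2) = 0.390.

K_d ≈ 0.390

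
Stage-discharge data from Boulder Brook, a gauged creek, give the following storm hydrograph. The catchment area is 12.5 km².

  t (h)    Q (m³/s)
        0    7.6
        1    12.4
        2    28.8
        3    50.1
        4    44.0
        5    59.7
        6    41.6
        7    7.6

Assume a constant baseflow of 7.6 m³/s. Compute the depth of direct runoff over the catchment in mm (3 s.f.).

Direct runoff: 0.0, 4.8, 21.2, 42.5, 36.4, 52.1, 34.0, 0.0 m³/s; ΣQ_DR = 191.0 m³/s.
V = ΣQ_DR · Δt = 191.0 × 3600 s = 6.876 × 10^5 m³.
Over A = 12.5 km², depth = V / A = 55.0 mm.

d ≈ 55.0 mm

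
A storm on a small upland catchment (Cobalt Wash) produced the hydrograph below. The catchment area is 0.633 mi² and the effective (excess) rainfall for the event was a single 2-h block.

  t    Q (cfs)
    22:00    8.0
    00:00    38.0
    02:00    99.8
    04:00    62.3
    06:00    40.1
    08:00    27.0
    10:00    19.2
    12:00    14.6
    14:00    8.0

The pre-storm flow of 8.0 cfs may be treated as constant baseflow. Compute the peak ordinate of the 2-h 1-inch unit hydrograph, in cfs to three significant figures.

U_p ≈ 76.5 cfs

Direct runoff: 0.0, 30.0, 91.8, 54.3, 32.1, 19.0, 11.2, 6.6, 0.0 cfs; ΣQ_DR = 245.0 cfs, peak = 91.8 cfs.
Runoff depth d = ΣQ_DR·Δt / A = 245.0 × 7200 / (0.633 mi²) = 1.200 in.
The 1-inch UH is the DRH scaled by (1 in)/d, so U_p = 91.8 × 1/1.200 = 76.5 cfs.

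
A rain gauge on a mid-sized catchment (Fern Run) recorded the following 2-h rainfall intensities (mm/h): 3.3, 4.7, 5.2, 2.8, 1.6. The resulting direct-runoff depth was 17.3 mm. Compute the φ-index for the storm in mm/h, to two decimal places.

φ ≈ 1.84 mm/h

Only the 4 blocks with intensity above φ contribute runoff: 3.3, 4.7, 5.2, 2.8 mm/h.
Σ(I−φ)·Δt = d  ⇒  (3.3+4.7+5.2+2.8 − 4φ)·2 = 17.3
φ = (16.00 − 17.3/2) / 4 = 1.84 mm/h.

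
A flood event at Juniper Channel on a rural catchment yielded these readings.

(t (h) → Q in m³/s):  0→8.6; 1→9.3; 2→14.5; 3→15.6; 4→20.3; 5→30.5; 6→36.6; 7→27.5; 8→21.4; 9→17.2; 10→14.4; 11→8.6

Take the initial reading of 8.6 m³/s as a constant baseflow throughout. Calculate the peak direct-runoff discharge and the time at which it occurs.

Q_p = 28.0 m³/s at t = 6 h

Subtracting baseflow gives direct-runoff ordinates: 0.0, 0.7, 5.9, 7.0, 11.7, 21.9, 28.0, 18.9, 12.8, 8.6, 5.8, 0.0 m³/s.
The maximum is 28.0 m³/s, occurring at the reading for t = 6 h.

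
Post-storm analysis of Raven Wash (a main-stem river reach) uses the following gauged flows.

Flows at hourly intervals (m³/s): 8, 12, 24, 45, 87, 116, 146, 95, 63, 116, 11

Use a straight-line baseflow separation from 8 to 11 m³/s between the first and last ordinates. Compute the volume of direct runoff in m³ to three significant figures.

V ≈ 2.23 × 10^6 m³

Direct-runoff ordinates (Q − Q_b): 0.00, 3.70, 15.40, 36.10, 77.80, 106.50, 136.20, 84.90, 52.60, 105.30, 0.00 m³/s.
ΣQ_DR = 618.5 m³/s.
With Δt = 1 h = 3600 s, V = ΣQ_DR · Δt = 618.5 × 3600 = 2.23 × 10^6 m³.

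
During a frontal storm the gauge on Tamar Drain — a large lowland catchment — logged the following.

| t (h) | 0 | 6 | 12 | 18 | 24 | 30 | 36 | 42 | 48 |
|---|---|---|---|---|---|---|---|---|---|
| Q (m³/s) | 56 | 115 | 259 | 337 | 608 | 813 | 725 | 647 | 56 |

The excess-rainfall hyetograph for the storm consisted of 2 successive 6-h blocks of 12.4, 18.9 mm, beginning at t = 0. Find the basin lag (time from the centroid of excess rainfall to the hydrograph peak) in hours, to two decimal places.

Centroid of excess rainfall: t_c = Σ P_i·t̄_i / ΣP_i = 6.6230 h (block centres at 3, 9 h).
Hydrograph peak occurs at t = 30 h, so basin lag t_L = 30 − 6.6230 = 23.38 h.

t_L ≈ 23.38 h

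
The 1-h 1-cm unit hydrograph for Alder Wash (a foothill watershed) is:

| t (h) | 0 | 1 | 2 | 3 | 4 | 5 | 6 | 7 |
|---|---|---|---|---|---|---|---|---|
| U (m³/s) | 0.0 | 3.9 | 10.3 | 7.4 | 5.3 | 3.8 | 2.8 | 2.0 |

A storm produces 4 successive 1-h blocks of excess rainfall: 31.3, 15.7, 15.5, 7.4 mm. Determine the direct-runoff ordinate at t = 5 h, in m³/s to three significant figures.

By discrete convolution, Q_j = Σ (P_i / 10 mm) · U_{j−i}.
At t = 5 h (j=5): Q = (31.3/10)·3.8 + (15.7/10)·5.3 + (15.5/10)·7.4 + (7.4/10)·10.3 = 39.3 m³/s.

Q ≈ 39.3 m³/s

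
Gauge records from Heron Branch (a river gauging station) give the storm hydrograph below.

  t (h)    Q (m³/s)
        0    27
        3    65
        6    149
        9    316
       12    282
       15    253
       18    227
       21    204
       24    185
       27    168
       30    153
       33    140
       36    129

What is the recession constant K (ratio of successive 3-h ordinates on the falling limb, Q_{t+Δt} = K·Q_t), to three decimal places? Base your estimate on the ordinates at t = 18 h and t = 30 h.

K ≈ 0.906

Using the recession-limb readings at t = 18 h and t = 30 h: Q falls from 227 to 153 m³/s over 4 intervals.
K = (Q₂/Q₁)^(1/4) = (153/227)^(1/4) = 0.906.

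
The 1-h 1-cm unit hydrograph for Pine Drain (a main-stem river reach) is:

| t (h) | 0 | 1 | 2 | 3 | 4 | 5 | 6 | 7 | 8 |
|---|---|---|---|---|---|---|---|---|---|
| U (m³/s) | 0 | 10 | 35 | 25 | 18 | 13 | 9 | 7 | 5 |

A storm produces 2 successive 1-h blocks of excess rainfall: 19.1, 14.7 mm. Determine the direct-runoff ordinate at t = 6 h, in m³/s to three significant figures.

By discrete convolution, Q_j = Σ (P_i / 10 mm) · U_{j−i}.
At t = 6 h (j=6): Q = (19.1/10)·9 + (14.7/10)·13 = 36.3 m³/s.

Q ≈ 36.3 m³/s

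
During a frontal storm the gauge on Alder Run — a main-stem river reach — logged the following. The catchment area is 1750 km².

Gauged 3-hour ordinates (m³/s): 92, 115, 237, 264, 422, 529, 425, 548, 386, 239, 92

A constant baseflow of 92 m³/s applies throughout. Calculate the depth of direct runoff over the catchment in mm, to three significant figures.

Direct runoff: 0.0, 23.0, 145.0, 172.0, 330.0, 437.0, 333.0, 456.0, 294.0, 147.0, 0.0 m³/s; ΣQ_DR = 2337 m³/s.
V = ΣQ_DR · Δt = 2337 × 10800 s = 2.524 × 10^7 m³.
Over A = 1750 km², depth = V / A = 14.4 mm.

d ≈ 14.4 mm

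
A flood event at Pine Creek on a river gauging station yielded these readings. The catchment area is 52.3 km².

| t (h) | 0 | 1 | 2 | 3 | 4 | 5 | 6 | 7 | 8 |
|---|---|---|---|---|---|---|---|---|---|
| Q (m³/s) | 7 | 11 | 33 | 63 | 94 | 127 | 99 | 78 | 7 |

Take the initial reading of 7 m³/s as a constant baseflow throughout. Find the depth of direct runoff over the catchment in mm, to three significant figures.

Direct runoff: 0.0, 4.0, 26.0, 56.0, 87.0, 120.0, 92.0, 71.0, 0.0 m³/s; ΣQ_DR = 456.0 m³/s.
V = ΣQ_DR · Δt = 456.0 × 3600 s = 1.642 × 10^6 m³.
Over A = 52.3 km², depth = V / A = 31.4 mm.

d ≈ 31.4 mm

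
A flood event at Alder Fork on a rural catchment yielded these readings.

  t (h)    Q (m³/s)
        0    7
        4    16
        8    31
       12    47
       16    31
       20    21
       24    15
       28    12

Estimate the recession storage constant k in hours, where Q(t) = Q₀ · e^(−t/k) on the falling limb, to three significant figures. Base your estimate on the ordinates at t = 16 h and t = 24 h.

k ≈ 11.0 h

On the falling limb, Q drops from 31 to 15 m³/s between t = 16 h and t = 24 h (Δt = 8 h).
k = −Δt / ln(Q₂/Q₁) = −8 / ln(15/31) = 11.0 h.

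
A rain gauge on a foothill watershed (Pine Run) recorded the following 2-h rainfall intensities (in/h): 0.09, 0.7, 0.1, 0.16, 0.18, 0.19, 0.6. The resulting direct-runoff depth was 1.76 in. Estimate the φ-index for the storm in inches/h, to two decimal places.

φ ≈ 0.21 in/h

Only the 2 blocks with intensity above φ contribute runoff: 0.7, 0.6 in/h.
Σ(I−φ)·Δt = d  ⇒  (0.7+0.6 − 2φ)·2 = 1.76
φ = (1.300 − 1.76/2) / 2 = 0.21 in/h.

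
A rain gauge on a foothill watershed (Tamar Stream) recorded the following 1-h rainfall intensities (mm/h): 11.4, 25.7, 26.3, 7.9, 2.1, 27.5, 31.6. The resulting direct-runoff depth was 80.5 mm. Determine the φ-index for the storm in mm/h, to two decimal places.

φ ≈ 8.40 mm/h

Only the 5 blocks with intensity above φ contribute runoff: 11.4, 25.7, 26.3, 27.5, 31.6 mm/h.
Σ(I−φ)·Δt = d  ⇒  (11.4+25.7+26.3+27.5+31.6 − 5φ)·1 = 80.5
φ = (122.5 − 80.5/1) / 5 = 8.40 mm/h.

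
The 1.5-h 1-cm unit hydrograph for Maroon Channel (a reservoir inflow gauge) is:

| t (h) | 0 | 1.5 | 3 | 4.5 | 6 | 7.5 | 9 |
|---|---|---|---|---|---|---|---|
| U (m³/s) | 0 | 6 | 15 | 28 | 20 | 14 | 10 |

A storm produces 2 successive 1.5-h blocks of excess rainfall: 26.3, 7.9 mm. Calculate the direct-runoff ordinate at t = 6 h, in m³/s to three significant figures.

By discrete convolution, Q_j = Σ (P_i / 10 mm) · U_{j−i}.
At t = 6 h (j=4): Q = (26.3/10)·20 + (7.9/10)·28 = 74.7 m³/s.

Q ≈ 74.7 m³/s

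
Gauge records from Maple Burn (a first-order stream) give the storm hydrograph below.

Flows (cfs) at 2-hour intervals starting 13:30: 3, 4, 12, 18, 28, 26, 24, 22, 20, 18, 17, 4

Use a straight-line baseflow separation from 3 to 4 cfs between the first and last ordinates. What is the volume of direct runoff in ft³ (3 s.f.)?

V ≈ 1.11 × 10^6 ft³

Direct-runoff ordinates (Q − Q_b): 0.00, 0.91, 8.82, 14.73, 24.64, 22.55, 20.45, 18.36, 16.27, 14.18, 13.09, 0.00 cfs.
ΣQ_DR = 154.0 cfs.
With Δt = 2 h = 7200 s, V = ΣQ_DR · Δt = 154.0 × 7200 = 1.11 × 10^6 ft³.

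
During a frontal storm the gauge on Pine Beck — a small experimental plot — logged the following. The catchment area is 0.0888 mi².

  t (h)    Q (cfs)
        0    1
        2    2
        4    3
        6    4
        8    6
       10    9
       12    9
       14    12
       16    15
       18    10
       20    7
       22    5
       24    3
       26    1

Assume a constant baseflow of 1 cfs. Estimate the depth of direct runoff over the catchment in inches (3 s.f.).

Direct runoff: 0.0, 1.0, 2.0, 3.0, 5.0, 8.0, 8.0, 11.0, 14.0, 9.0, 6.0, 4.0, 2.0, 0.0 cfs; ΣQ_DR = 73.00 cfs.
V = ΣQ_DR · Δt = 73.00 × 7200 s = 5.256 × 10^5 ft³.
Over A = 0.0888 mi², depth = V / A = 2.55 in.

d ≈ 2.55 in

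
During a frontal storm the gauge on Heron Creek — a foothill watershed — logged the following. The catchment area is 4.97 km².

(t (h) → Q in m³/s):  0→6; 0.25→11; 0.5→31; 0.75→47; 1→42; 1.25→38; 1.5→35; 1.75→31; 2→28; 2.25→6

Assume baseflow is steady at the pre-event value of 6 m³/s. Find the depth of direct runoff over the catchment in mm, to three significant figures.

d ≈ 38.9 mm

Direct runoff: 0.0, 5.0, 25.0, 41.0, 36.0, 32.0, 29.0, 25.0, 22.0, 0.0 m³/s; ΣQ_DR = 215.0 m³/s.
V = ΣQ_DR · Δt = 215.0 × 900 s = 1.935 × 10^5 m³.
Over A = 4.97 km², depth = V / A = 38.9 mm.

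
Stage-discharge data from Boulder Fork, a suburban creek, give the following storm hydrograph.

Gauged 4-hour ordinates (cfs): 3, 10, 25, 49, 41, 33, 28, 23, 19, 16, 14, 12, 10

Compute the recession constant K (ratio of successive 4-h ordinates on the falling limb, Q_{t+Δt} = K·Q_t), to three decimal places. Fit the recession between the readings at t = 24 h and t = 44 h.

K ≈ 0.844

Using the recession-limb readings at t = 24 h and t = 44 h: Q falls from 28 to 12 cfs over 5 intervals.
K = (Q₂/Q₁)^(1/5) = (12/28)^(1/5) = 0.844.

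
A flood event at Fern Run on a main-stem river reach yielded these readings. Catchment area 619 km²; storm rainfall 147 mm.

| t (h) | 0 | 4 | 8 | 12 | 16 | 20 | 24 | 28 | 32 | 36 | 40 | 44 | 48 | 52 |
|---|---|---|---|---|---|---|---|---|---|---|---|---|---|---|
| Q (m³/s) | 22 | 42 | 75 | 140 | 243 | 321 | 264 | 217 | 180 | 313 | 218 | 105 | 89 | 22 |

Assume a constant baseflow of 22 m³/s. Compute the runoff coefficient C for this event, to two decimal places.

C ≈ 0.31

ΣQ_DR = 1943 m³/s; V = ΣQ_DR·Δt = 2.798 × 10^7 m³.
Runoff depth d = V / A = 45.20 mm.
C = d / P = 45.20 / 147 = 0.31.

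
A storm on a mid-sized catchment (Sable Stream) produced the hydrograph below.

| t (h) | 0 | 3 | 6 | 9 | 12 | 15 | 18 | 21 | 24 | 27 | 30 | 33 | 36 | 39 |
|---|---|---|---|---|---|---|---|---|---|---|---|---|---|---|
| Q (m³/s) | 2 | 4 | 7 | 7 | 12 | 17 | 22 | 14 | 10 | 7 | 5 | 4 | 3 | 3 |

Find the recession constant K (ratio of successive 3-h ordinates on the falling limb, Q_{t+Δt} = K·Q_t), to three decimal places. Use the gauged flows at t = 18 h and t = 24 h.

Using the recession-limb readings at t = 18 h and t = 24 h: Q falls from 22 to 10 m³/s over 2 intervals.
K = (Q₂/Q₁)^(1/2) = (10/22)^(1/2) = 0.674.

K ≈ 0.674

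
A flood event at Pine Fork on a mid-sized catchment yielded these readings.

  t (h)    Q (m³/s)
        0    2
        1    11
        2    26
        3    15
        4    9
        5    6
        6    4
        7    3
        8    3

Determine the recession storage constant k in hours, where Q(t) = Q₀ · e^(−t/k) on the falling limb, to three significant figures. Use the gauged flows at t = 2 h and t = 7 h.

On the falling limb, Q drops from 26 to 3 m³/s between t = 2 h and t = 7 h (Δt = 5 h).
k = −Δt / ln(Q₂/Q₁) = −5 / ln(3/26) = 2.32 h.

k ≈ 2.32 h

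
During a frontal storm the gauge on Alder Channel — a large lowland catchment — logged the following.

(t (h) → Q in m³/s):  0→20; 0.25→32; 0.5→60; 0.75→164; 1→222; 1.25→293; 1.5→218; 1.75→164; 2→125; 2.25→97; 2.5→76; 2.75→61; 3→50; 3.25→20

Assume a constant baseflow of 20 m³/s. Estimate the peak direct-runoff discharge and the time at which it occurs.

Subtracting baseflow gives direct-runoff ordinates: 0.0, 12.0, 40.0, 144.0, 202.0, 273.0, 198.0, 144.0, 105.0, 77.0, 56.0, 41.0, 30.0, 0.0 m³/s.
The maximum is 273.0 m³/s, occurring at the reading for t = 1.25 h.

Q_p = 273.0 m³/s at t = 1.25 h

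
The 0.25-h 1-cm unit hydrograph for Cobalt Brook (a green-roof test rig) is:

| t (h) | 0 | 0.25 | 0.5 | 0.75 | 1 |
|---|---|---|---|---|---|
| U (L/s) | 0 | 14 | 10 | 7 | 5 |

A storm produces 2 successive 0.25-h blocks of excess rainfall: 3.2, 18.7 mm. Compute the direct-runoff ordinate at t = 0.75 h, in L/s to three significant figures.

By discrete convolution, Q_j = Σ (P_i / 10 mm) · U_{j−i}.
At t = 0.75 h (j=3): Q = (3.2/10)·7 + (18.7/10)·10 = 20.9 L/s.

Q ≈ 20.9 L/s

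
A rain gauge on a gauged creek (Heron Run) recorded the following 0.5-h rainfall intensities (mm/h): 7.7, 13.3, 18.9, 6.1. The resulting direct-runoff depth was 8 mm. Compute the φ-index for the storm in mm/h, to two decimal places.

Only the 2 blocks with intensity above φ contribute runoff: 13.3, 18.9 mm/h.
Σ(I−φ)·Δt = d  ⇒  (13.3+18.9 − 2φ)·0.5 = 8
φ = (32.20 − 8/0.5) / 2 = 8.10 mm/h.

φ ≈ 8.10 mm/h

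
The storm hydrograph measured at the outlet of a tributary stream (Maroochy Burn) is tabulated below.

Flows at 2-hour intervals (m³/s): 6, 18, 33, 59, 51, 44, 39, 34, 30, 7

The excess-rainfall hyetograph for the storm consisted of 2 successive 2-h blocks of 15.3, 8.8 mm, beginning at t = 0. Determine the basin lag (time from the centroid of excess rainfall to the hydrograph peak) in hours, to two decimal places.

t_L ≈ 4.27 h

Centroid of excess rainfall: t_c = Σ P_i·t̄_i / ΣP_i = 1.7303 h (block centres at 1, 3 h).
Hydrograph peak occurs at t = 6 h, so basin lag t_L = 6 − 1.7303 = 4.27 h.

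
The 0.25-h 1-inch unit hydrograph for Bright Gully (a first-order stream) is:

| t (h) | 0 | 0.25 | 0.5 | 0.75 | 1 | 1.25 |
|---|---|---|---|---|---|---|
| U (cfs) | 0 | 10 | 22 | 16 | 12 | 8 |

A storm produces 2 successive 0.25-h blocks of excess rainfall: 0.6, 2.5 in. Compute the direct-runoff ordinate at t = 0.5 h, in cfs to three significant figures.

By discrete convolution, Q_j = Σ (P_i / 1 in) · U_{j−i}.
At t = 0.5 h (j=2): Q = (0.6/1)·22 + (2.5/1)·10 = 38.2 cfs.

Q ≈ 38.2 cfs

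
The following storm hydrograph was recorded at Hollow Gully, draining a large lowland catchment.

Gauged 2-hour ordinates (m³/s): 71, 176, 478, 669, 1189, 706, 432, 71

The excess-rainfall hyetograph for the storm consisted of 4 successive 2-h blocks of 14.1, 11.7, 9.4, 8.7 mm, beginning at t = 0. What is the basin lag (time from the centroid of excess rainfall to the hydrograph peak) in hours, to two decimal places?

t_L ≈ 4.42 h

Centroid of excess rainfall: t_c = Σ P_i·t̄_i / ΣP_i = 3.5786 h (block centres at 1, 3, 5, 7 h).
Hydrograph peak occurs at t = 8 h, so basin lag t_L = 8 − 3.5786 = 4.42 h.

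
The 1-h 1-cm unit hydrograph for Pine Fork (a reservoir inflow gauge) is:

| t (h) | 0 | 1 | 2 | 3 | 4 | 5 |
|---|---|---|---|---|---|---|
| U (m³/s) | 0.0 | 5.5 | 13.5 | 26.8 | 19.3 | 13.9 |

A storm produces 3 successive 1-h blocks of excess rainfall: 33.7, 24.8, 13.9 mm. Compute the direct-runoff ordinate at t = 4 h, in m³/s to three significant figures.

Q ≈ 150 m³/s

By discrete convolution, Q_j = Σ (P_i / 10 mm) · U_{j−i}.
At t = 4 h (j=4): Q = (33.7/10)·19.3 + (24.8/10)·26.8 + (13.9/10)·13.5 = 150 m³/s.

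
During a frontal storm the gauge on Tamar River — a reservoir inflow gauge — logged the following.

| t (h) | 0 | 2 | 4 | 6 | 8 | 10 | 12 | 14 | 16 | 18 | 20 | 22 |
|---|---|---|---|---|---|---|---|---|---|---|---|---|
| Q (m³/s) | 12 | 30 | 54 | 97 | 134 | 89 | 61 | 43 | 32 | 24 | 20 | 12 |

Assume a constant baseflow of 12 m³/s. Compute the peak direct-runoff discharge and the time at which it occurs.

Q_p = 122.0 m³/s at t = 8 h

Subtracting baseflow gives direct-runoff ordinates: 0.0, 18.0, 42.0, 85.0, 122.0, 77.0, 49.0, 31.0, 20.0, 12.0, 8.0, 0.0 m³/s.
The maximum is 122.0 m³/s, occurring at the reading for t = 8 h.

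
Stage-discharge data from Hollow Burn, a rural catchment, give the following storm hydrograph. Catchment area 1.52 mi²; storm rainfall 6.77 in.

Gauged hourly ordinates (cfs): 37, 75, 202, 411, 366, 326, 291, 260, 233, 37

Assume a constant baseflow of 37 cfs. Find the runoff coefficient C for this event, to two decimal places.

C ≈ 0.28

ΣQ_DR = 1868 cfs; V = ΣQ_DR·Δt = 6.725 × 10^6 ft³.
Runoff depth d = V / A = 1.904 in.
C = d / P = 1.904 / 6.77 = 0.28.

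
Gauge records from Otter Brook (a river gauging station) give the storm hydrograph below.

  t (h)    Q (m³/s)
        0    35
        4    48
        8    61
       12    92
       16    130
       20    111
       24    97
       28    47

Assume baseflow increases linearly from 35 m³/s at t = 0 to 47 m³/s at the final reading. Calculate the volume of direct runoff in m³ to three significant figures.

V ≈ 4.22 × 10^6 m³

Direct-runoff ordinates (Q − Q_b): 0.00, 11.29, 22.57, 51.86, 88.14, 67.43, 51.71, 0.00 m³/s.
ΣQ_DR = 293.0 m³/s.
With Δt = 4 h = 14400 s, V = ΣQ_DR · Δt = 293.0 × 14400 = 4.22 × 10^6 m³.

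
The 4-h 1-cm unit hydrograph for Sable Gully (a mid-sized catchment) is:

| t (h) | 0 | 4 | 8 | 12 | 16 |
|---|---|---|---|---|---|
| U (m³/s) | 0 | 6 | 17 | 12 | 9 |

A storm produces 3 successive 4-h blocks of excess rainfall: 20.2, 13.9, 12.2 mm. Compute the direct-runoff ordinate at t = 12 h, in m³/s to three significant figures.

By discrete convolution, Q_j = Σ (P_i / 10 mm) · U_{j−i}.
At t = 12 h (j=3): Q = (20.2/10)·12 + (13.9/10)·17 + (12.2/10)·6 = 55.2 m³/s.

Q ≈ 55.2 m³/s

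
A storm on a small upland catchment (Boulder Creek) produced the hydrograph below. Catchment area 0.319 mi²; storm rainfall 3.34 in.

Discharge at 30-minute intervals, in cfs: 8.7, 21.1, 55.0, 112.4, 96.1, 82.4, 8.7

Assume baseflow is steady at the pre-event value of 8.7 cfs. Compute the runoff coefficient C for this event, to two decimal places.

ΣQ_DR = 323.5 cfs; V = ΣQ_DR·Δt = 5.823 × 10^5 ft³.
Runoff depth d = V / A = 0.7857 in.
C = d / P = 0.7857 / 3.34 = 0.24.

C ≈ 0.24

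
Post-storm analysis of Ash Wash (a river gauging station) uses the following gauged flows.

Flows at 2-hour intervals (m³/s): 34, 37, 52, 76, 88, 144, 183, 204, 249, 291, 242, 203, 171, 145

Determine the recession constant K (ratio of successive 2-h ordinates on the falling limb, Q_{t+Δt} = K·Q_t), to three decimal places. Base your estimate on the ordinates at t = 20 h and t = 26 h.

Using the recession-limb readings at t = 20 h and t = 26 h: Q falls from 242 to 145 m³/s over 3 intervals.
K = (Q₂/Q₁)^(1/3) = (145/242)^(1/3) = 0.843.

K ≈ 0.843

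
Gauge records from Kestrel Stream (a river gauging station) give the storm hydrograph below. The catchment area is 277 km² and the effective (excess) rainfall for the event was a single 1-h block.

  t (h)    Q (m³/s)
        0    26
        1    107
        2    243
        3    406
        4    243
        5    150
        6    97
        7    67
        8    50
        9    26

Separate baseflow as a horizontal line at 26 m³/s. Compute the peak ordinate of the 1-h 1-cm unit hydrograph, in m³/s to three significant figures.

U_p ≈ 253 m³/s

Direct runoff: 0.0, 81.0, 217.0, 380.0, 217.0, 124.0, 71.0, 41.0, 24.0, 0.0 m³/s; ΣQ_DR = 1155 m³/s, peak = 380.0 m³/s.
Runoff depth d = ΣQ_DR·Δt / A = 1155 × 3600 / (277 km²) = 15.01 mm.
The 1-cm UH is the DRH scaled by (10 mm)/d, so U_p = 380.0 × 10/15.01 = 253 m³/s.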